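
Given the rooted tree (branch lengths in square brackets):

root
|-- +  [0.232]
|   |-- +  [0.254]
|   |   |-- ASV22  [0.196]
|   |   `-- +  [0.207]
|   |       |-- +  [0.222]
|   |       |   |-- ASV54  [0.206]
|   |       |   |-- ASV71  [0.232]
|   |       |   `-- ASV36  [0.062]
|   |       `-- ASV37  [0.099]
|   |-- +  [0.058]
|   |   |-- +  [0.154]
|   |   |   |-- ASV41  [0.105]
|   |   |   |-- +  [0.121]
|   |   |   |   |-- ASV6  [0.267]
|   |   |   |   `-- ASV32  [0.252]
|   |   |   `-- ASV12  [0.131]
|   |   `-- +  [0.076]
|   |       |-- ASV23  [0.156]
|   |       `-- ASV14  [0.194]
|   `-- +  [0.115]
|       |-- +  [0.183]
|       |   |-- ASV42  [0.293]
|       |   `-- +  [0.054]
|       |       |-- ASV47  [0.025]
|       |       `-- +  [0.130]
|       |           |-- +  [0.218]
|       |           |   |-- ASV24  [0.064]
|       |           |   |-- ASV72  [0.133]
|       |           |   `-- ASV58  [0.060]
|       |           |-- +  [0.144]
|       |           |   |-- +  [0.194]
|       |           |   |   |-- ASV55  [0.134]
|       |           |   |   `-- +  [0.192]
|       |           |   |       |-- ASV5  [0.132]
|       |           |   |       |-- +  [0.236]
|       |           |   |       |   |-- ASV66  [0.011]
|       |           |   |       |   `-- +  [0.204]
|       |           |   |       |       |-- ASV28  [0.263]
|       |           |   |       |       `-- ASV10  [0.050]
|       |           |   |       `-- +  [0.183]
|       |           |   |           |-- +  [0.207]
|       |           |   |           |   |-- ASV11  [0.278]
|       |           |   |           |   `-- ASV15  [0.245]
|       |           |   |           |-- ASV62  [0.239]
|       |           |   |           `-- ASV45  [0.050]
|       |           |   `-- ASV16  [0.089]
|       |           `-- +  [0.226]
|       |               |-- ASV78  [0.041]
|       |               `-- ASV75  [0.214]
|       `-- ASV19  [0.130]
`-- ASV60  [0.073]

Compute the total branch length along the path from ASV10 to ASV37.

The path runs ASV10 → … → MRCA → … → ASV37; the MRCA is the node subtending ((ASV22,((ASV54,ASV71,ASV36),ASV37)),((ASV41,(ASV6,ASV32),ASV12),(ASV23,ASV14)),((ASV42,(ASV47,((ASV24,ASV72,ASV58),((ASV55,(ASV5,(ASV66,(ASV28,ASV10)),((ASV11,ASV15),ASV62,ASV45))),ASV16),(ASV78,ASV75)))),ASV19)).
Branch lengths along that path: 0.050 + 0.204 + 0.236 + 0.192 + 0.194 + 0.144 + 0.130 + 0.054 + 0.183 + 0.115 + 0.254 + 0.207 + 0.099 = 2.062.

2.062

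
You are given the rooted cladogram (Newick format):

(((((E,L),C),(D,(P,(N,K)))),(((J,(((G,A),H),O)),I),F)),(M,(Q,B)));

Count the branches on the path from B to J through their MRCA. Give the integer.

The MRCA of B and J is the root of the tree.
From B up to that node: 3 branches. From J up to the same node: 5 branches. Total: 3 + 5 = 8.

8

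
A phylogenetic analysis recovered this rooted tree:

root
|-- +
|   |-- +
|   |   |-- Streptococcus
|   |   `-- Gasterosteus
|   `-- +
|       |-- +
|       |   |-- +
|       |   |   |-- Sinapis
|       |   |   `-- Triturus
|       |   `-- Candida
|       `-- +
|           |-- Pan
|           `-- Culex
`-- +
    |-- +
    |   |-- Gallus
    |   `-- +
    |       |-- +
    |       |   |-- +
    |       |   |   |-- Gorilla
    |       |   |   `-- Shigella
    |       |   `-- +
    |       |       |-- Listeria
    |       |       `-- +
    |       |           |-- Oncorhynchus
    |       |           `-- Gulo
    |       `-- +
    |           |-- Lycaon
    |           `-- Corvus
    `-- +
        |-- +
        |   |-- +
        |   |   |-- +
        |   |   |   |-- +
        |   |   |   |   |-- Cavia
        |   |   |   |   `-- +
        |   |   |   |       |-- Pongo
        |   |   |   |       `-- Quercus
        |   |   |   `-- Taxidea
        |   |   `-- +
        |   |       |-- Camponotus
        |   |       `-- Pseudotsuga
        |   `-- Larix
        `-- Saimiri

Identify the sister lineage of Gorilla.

Gorilla attaches to the tree at the node subtending (Gorilla,Shigella).
The other lineage descending from that same node — the sister group — is the single tip Shigella.

Shigella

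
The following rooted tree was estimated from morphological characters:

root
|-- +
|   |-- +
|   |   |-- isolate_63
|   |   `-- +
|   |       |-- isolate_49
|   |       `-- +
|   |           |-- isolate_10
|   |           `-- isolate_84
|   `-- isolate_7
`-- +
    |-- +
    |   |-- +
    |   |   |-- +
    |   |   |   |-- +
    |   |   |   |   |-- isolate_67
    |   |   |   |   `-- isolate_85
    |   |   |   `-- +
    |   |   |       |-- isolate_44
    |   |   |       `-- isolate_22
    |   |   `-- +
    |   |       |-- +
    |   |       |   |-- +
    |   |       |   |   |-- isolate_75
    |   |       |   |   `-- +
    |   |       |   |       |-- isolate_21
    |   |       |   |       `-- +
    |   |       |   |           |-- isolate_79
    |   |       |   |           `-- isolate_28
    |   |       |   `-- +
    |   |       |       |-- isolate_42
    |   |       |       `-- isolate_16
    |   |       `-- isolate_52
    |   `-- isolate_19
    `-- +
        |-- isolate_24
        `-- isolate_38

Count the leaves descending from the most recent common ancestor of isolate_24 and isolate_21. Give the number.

14

The MRCA of isolate_24 and isolate_21 is the node subtending (((((isolate_67,isolate_85),(isolate_44,isolate_22)),(((isolate_75,(isolate_21,(isolate_79,isolate_28))),(isolate_42,isolate_16)),isolate_52)),isolate_19),(isolate_24,isolate_38)).
That clade contains 14 terminal taxa: isolate_16, isolate_19, isolate_21, isolate_22, isolate_24, isolate_28, isolate_38, isolate_42, isolate_44, isolate_52, isolate_67, isolate_75, isolate_79, isolate_85.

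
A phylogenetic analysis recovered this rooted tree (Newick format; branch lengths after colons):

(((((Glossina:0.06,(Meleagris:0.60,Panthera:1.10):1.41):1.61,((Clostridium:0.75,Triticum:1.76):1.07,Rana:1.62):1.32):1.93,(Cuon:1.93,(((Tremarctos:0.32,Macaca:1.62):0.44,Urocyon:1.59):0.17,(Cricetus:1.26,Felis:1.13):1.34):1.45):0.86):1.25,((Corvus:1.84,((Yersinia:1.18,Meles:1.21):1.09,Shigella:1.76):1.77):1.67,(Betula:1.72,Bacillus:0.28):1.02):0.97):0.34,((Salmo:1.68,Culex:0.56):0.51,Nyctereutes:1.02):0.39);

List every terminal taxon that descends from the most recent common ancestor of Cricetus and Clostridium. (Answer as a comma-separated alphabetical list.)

Clostridium, Cricetus, Cuon, Felis, Glossina, Macaca, Meleagris, Panthera, Rana, Tremarctos, Triticum, Urocyon

Tracing Cricetus: it sits inside (Cricetus,Felis).
Tracing Clostridium: it sits inside (Clostridium,Triticum).
The smallest clade enclosing both is (((Glossina,(Meleagris,Panthera)),((Clostridium,Triticum),Rana)),(Cuon,(((Tremarctos,Macaca),Urocyon),(Cricetus,Felis)))); the answer is its 12 terminal taxa in alphabetical order.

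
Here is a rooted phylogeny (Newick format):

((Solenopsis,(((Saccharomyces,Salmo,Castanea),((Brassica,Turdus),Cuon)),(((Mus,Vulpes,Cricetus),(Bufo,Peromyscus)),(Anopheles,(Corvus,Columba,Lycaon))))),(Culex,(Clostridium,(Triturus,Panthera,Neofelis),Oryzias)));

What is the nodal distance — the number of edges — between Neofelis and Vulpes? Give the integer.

10

The MRCA of Neofelis and Vulpes is the root of the tree.
From Neofelis up to that node: 4 branches. From Vulpes up to the same node: 6 branches. Total: 4 + 6 = 10.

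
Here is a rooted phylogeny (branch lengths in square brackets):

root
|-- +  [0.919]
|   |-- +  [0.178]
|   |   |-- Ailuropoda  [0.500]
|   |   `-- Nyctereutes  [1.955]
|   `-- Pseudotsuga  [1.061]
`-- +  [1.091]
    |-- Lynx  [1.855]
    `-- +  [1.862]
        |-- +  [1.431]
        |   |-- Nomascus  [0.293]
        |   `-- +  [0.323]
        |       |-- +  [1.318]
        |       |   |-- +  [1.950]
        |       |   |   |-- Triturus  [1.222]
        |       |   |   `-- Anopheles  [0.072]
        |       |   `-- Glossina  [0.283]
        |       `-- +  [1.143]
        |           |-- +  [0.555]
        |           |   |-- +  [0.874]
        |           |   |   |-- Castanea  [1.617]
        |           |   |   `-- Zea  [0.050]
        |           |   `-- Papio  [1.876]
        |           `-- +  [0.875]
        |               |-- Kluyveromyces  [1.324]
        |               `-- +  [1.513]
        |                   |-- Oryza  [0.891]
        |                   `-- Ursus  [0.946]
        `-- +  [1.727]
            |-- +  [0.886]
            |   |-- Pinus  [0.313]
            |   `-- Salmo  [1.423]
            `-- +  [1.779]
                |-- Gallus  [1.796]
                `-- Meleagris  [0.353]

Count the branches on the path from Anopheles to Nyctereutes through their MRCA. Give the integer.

The MRCA of Anopheles and Nyctereutes is the root of the tree.
From Anopheles up to that node: 7 branches. From Nyctereutes up to the same node: 3 branches. Total: 7 + 3 = 10.

10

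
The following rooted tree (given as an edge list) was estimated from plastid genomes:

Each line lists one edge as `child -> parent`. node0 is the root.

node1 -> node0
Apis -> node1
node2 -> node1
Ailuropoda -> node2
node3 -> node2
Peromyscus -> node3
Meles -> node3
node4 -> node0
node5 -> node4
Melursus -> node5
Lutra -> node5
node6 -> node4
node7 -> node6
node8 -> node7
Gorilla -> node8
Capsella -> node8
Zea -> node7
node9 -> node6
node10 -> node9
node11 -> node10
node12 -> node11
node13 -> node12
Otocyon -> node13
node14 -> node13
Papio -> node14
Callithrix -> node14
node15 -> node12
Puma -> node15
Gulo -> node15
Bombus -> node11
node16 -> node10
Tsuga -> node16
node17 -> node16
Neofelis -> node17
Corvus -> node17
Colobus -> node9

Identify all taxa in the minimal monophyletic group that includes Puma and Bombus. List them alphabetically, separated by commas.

Tracing Puma: it sits inside (Puma,Gulo).
Tracing Bombus: it sits inside (((Otocyon,(Papio,Callithrix)),(Puma,Gulo)),Bombus).
The smallest clade enclosing both is (((Otocyon,(Papio,Callithrix)),(Puma,Gulo)),Bombus); the answer is its 6 terminal taxa in alphabetical order.

Bombus, Callithrix, Gulo, Otocyon, Papio, Puma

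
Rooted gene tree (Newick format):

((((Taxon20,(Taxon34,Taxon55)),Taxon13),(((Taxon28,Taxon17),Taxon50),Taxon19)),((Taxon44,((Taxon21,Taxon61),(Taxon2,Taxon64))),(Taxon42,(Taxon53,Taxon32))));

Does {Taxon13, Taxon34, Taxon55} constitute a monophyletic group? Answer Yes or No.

The MRCA of the listed taxa subtends ((Taxon20,(Taxon34,Taxon55)),Taxon13).
That clade also contains Taxon20, which is not in the proposed group, so the group is not monophyletic.

No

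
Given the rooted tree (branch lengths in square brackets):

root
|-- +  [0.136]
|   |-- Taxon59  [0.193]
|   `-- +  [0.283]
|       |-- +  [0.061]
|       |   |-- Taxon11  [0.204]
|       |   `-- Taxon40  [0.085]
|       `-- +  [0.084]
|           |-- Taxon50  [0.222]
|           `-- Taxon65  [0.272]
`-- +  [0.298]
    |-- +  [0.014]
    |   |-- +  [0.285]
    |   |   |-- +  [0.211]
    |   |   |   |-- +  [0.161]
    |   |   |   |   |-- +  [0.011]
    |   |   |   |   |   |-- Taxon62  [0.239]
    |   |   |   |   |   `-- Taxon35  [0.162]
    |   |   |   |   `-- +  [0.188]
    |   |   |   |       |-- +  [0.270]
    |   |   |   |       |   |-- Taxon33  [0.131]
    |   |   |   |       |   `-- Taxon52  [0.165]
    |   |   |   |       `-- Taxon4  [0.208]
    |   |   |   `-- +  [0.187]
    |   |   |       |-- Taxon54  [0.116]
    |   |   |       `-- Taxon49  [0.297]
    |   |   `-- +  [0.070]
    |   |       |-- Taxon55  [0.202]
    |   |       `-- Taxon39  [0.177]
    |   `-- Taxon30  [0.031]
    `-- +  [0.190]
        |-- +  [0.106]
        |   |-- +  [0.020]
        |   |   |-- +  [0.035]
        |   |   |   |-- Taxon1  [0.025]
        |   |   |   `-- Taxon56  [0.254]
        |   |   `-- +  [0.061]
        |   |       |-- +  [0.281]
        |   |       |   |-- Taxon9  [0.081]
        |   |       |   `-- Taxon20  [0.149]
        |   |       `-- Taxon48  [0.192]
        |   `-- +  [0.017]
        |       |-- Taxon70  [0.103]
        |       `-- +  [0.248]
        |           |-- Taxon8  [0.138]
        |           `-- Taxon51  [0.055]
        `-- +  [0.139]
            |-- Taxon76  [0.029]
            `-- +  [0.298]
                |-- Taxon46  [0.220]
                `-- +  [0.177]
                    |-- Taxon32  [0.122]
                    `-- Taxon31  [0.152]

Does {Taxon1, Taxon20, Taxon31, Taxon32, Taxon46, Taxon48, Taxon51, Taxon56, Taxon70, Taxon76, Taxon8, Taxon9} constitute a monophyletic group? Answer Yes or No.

The most recent common ancestor of these taxa subtends ((((Taxon1,Taxon56),((Taxon9,Taxon20),Taxon48)),(Taxon70,(Taxon8,Taxon51))),(Taxon76,(Taxon46,(Taxon32,Taxon31)))).
That clade has exactly 12 tips — every listed taxon and nothing else — so the group is monophyletic.

Yes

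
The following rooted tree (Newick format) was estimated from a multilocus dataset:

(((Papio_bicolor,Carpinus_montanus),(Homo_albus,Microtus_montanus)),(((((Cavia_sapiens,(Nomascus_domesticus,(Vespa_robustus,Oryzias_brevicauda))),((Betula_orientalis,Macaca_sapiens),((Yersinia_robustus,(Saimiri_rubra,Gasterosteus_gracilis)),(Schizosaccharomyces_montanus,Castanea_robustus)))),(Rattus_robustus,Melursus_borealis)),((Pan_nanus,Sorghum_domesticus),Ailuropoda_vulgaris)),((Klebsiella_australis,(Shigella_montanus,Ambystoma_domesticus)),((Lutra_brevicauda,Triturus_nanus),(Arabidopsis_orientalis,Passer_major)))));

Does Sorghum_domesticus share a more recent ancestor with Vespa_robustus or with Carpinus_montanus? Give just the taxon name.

Vespa_robustus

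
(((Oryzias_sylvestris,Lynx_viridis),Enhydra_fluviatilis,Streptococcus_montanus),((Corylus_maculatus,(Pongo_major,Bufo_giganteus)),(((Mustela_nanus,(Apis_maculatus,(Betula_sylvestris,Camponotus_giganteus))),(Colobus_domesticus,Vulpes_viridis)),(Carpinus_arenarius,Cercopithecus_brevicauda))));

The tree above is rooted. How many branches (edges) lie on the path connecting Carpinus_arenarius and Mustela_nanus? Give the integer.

5

The MRCA of Carpinus_arenarius and Mustela_nanus is the node subtending (((Mustela_nanus,(Apis_maculatus,(Betula_sylvestris,Camponotus_giganteus))),(Colobus_domesticus,Vulpes_viridis)),(Carpinus_arenarius,Cercopithecus_brevicauda)).
From Carpinus_arenarius up to that node: 2 branches. From Mustela_nanus up to the same node: 3 branches. Total: 2 + 3 = 5.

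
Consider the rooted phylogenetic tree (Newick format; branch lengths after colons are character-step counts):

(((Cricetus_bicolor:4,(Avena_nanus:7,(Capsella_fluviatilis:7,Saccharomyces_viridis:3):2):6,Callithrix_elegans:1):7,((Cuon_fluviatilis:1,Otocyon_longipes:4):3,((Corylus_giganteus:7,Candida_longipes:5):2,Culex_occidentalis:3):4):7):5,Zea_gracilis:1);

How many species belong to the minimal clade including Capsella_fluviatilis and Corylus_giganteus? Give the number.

10

The MRCA of Capsella_fluviatilis and Corylus_giganteus is the node subtending ((Cricetus_bicolor,(Avena_nanus,(Capsella_fluviatilis,Saccharomyces_viridis)),Callithrix_elegans),((Cuon_fluviatilis,Otocyon_longipes),((Corylus_giganteus,Candida_longipes),Culex_occidentalis))).
That clade contains 10 terminal taxa: Avena_nanus, Callithrix_elegans, Candida_longipes, Capsella_fluviatilis, Corylus_giganteus, Cricetus_bicolor, Culex_occidentalis, Cuon_fluviatilis, Otocyon_longipes, Saccharomyces_viridis.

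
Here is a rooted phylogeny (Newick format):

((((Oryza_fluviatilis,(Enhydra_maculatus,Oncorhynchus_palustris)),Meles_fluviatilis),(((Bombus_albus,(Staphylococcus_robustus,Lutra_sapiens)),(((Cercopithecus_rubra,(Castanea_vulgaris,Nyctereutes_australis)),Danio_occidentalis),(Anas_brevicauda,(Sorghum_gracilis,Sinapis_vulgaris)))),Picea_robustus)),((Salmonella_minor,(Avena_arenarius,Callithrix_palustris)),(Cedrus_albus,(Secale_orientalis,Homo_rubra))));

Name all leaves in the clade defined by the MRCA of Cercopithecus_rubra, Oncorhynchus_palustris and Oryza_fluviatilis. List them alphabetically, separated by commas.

Tracing Cercopithecus_rubra: it sits inside (Cercopithecus_rubra,(Castanea_vulgaris,Nyctereutes_australis)).
Tracing Oncorhynchus_palustris: it sits inside (Enhydra_maculatus,Oncorhynchus_palustris).
Tracing Oryza_fluviatilis: it sits inside (Oryza_fluviatilis,(Enhydra_maculatus,Oncorhynchus_palustris)).
The smallest clade enclosing all 3 is (((Oryza_fluviatilis,(Enhydra_maculatus,Oncorhynchus_palustris)),Meles_fluviatilis),(((Bombus_albus,(Staphylococcus_robustus,Lutra_sapiens)),(((Cercopithecus_rubra,(Castanea_vulgaris,Nyctereutes_australis)),Danio_occidentalis),(Anas_brevicauda,(Sorghum_gracilis,Sinapis_vulgaris)))),Picea_robustus)); the answer is its 15 terminal taxa in alphabetical order.

Anas_brevicauda, Bombus_albus, Castanea_vulgaris, Cercopithecus_rubra, Danio_occidentalis, Enhydra_maculatus, Lutra_sapiens, Meles_fluviatilis, Nyctereutes_australis, Oncorhynchus_palustris, Oryza_fluviatilis, Picea_robustus, Sinapis_vulgaris, Sorghum_gracilis, Staphylococcus_robustus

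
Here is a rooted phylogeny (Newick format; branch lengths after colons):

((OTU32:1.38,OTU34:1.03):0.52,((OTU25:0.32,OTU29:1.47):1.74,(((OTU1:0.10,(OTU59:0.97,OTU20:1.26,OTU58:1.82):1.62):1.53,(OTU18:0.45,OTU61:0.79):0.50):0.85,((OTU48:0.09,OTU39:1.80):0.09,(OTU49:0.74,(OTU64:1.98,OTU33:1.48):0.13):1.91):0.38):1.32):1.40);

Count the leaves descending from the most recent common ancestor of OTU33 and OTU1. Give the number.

The MRCA of OTU33 and OTU1 is the node subtending (((OTU1,(OTU59,OTU20,OTU58)),(OTU18,OTU61)),((OTU48,OTU39),(OTU49,(OTU64,OTU33)))).
That clade contains 11 terminal taxa: OTU1, OTU18, OTU20, OTU33, OTU39, OTU48, OTU49, OTU58, OTU59, OTU61, OTU64.

11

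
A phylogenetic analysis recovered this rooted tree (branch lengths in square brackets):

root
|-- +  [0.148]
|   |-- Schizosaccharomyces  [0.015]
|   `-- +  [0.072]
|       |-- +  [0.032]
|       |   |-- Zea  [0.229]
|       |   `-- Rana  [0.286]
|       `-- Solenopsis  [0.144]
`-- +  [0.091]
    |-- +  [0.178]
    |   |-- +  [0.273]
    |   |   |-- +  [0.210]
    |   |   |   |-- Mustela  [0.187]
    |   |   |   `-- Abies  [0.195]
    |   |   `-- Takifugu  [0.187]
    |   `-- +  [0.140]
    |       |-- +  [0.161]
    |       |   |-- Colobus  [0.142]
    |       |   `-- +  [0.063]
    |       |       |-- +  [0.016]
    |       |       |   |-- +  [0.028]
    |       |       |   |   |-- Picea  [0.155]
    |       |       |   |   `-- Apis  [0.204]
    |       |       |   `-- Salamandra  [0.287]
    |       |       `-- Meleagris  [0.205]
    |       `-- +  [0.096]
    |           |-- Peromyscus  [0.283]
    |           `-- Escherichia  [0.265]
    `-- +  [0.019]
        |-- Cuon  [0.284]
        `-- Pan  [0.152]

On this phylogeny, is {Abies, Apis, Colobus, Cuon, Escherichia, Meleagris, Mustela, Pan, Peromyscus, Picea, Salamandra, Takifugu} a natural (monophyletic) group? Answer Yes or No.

The most recent common ancestor of these taxa subtends ((((Mustela,Abies),Takifugu),((Colobus,(((Picea,Apis),Salamandra),Meleagris)),(Peromyscus,Escherichia))),(Cuon,Pan)).
That clade has exactly 12 tips — every listed taxon and nothing else — so the group is monophyletic.

Yes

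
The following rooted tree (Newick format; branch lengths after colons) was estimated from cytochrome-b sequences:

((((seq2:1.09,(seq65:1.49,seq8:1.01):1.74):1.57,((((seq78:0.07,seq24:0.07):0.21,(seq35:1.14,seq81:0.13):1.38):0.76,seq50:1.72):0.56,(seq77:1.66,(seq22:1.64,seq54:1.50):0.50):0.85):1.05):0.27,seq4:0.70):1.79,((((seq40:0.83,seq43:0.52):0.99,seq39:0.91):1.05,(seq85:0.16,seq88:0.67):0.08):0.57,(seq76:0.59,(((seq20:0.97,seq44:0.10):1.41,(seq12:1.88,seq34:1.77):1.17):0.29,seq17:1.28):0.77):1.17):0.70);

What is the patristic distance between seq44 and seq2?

The path runs seq44 → … → MRCA → … → seq2; the MRCA is the root of the tree.
Branch lengths along that path: 0.10 + 1.41 + 0.29 + 0.77 + 1.17 + 0.70 + 1.79 + 0.27 + 1.57 + 1.09 = 9.16.

9.16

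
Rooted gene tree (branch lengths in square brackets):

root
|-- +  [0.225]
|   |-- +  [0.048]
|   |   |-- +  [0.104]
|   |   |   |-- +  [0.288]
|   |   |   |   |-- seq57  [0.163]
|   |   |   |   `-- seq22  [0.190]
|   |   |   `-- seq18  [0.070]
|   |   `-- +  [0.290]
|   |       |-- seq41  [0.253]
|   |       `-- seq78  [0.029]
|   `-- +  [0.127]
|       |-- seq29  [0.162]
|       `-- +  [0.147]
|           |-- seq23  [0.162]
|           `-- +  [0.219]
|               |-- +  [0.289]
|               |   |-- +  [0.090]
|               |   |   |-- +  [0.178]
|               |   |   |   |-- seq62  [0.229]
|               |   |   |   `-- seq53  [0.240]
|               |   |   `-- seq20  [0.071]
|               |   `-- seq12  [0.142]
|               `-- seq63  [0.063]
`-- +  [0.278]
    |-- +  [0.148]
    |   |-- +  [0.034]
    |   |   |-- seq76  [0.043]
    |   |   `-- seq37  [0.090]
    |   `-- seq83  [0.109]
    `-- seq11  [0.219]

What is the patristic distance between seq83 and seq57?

The path runs seq83 → … → MRCA → … → seq57; the MRCA is the root of the tree.
Branch lengths along that path: 0.109 + 0.148 + 0.278 + 0.225 + 0.048 + 0.104 + 0.288 + 0.163 = 1.363.

1.363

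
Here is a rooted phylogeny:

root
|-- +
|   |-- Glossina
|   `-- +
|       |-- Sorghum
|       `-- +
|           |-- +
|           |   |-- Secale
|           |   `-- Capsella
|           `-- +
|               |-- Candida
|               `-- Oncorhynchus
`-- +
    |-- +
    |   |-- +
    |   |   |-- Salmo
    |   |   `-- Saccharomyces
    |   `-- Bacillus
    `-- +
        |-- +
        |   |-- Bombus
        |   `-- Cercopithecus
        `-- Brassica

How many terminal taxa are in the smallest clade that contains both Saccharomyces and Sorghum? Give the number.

12

The MRCA of Saccharomyces and Sorghum is the root, so the clade is the entire tree.
That clade contains 12 terminal taxa: Bacillus, Bombus, Brassica, Candida, Capsella, Cercopithecus, Glossina, Oncorhynchus, Saccharomyces, Salmo, Secale, Sorghum.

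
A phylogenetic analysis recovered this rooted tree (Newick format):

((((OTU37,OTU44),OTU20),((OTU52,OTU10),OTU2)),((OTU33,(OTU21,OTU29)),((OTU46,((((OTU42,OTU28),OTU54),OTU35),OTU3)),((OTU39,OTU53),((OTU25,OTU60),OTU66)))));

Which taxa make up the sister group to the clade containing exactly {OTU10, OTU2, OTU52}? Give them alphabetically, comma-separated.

OTU20, OTU37, OTU44

The clade containing exactly {OTU10, OTU2, OTU52} attaches to the tree at the node subtending (((OTU37,OTU44),OTU20),((OTU52,OTU10),OTU2)).
The other lineage descending from that same node — the sister group — is ((OTU37,OTU44),OTU20); its 3 tips in alphabetical order are the answer.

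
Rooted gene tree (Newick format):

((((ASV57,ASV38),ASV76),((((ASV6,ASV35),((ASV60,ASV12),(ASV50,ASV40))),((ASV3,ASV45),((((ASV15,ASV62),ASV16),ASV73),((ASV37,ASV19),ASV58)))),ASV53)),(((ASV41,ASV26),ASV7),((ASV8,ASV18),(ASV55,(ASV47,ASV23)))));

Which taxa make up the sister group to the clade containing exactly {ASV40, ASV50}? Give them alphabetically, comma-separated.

ASV12, ASV60

The clade containing exactly {ASV40, ASV50} attaches to the tree at the node subtending ((ASV60,ASV12),(ASV50,ASV40)).
The other lineage descending from that same node — the sister group — is (ASV60,ASV12); its 2 tips in alphabetical order are the answer.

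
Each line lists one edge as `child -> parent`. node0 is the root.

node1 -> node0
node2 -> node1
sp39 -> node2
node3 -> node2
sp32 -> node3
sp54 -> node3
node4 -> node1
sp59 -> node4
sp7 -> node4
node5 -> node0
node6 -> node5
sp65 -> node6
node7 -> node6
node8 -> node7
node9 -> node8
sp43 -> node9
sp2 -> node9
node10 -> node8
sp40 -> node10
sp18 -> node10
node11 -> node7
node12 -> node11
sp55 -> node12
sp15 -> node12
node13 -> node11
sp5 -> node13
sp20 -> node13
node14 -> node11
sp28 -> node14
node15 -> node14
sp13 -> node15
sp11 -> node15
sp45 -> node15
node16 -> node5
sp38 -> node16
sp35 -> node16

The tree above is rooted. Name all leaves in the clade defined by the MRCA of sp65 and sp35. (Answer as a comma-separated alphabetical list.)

sp11, sp13, sp15, sp18, sp2, sp20, sp28, sp35, sp38, sp40, sp43, sp45, sp5, sp55, sp65

Tracing sp65: it sits inside (sp65,(((sp43,sp2),(sp40,sp18)),((sp55,sp15),(sp5,sp20),(sp28,(sp13,sp11,sp45))))).
Tracing sp35: it sits inside (sp38,sp35).
The smallest clade enclosing both is ((sp65,(((sp43,sp2),(sp40,sp18)),((sp55,sp15),(sp5,sp20),(sp28,(sp13,sp11,sp45))))),(sp38,sp35)); the answer is its 15 terminal taxa in alphabetical order.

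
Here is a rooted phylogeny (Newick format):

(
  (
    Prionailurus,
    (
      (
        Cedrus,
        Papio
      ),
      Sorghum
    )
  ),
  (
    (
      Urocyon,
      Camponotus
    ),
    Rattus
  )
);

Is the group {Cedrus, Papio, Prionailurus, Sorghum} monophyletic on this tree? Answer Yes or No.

The most recent common ancestor of these taxa subtends (Prionailurus,((Cedrus,Papio),Sorghum)).
That clade has exactly 4 tips — every listed taxon and nothing else — so the group is monophyletic.

Yes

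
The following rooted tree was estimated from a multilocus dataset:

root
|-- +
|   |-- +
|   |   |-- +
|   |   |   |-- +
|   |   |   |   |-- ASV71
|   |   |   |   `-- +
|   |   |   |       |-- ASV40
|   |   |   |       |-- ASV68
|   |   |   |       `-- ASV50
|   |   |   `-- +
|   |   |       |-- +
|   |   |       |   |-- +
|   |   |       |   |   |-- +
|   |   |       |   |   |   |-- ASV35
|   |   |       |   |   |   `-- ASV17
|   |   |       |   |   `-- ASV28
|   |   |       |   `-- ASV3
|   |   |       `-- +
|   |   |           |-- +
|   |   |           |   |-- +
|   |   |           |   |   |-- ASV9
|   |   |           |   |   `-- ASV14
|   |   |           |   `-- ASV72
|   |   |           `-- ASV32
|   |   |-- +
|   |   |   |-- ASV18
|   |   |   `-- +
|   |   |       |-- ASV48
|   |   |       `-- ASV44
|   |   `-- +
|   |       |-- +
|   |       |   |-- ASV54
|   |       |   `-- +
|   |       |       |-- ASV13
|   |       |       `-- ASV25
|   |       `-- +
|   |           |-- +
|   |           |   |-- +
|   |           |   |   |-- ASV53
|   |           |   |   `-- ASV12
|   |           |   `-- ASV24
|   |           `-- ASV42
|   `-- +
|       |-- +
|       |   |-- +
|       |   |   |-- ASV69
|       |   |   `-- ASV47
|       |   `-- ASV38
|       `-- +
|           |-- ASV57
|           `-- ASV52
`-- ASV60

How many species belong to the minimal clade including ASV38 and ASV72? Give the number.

The MRCA of ASV38 and ASV72 is the node subtending ((((ASV71,(ASV40,ASV68,ASV50)),((((ASV35,ASV17),ASV28),ASV3),(((ASV9,ASV14),ASV72),ASV32))),(ASV18,(ASV48,ASV44)),((ASV54,(ASV13,ASV25)),(((ASV53,ASV12),ASV24),ASV42))),(((ASV69,ASV47),ASV38),(ASV57,ASV52))).
That clade contains 27 terminal taxa: ASV12, ASV13, ASV14, ASV17, ASV18, ASV24, ASV25, ASV28, ASV3, ASV32, ASV35, ASV38, ASV40, ASV42, ASV44, ASV47, ASV48, ASV50, ASV52, ASV53, ASV54, ASV57, ASV68, ASV69, ASV71, ASV72, ASV9.

27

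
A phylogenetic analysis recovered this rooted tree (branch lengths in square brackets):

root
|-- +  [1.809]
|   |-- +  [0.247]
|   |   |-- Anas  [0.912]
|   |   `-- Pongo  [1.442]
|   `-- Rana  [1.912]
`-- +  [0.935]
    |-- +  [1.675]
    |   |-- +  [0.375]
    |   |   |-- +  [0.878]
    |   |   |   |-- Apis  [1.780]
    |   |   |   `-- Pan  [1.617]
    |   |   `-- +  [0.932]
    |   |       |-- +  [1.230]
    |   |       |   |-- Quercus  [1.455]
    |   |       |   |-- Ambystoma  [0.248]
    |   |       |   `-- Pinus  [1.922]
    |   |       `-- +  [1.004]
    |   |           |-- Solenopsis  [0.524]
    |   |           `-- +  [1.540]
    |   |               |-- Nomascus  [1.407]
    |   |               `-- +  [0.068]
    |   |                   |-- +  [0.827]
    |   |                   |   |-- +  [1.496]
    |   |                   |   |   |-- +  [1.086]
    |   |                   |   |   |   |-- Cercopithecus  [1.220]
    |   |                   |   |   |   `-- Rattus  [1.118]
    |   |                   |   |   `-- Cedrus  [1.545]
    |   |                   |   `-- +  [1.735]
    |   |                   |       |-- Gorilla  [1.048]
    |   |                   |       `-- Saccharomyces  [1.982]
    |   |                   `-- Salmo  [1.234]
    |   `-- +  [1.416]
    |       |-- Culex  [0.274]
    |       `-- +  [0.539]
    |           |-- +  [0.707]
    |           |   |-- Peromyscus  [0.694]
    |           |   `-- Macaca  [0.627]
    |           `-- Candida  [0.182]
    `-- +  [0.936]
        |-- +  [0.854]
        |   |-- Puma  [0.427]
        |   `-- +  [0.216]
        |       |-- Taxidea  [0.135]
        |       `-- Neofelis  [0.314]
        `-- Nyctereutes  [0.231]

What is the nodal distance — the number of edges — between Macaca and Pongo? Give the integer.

9

The MRCA of Macaca and Pongo is the root of the tree.
From Macaca up to that node: 6 branches. From Pongo up to the same node: 3 branches. Total: 6 + 3 = 9.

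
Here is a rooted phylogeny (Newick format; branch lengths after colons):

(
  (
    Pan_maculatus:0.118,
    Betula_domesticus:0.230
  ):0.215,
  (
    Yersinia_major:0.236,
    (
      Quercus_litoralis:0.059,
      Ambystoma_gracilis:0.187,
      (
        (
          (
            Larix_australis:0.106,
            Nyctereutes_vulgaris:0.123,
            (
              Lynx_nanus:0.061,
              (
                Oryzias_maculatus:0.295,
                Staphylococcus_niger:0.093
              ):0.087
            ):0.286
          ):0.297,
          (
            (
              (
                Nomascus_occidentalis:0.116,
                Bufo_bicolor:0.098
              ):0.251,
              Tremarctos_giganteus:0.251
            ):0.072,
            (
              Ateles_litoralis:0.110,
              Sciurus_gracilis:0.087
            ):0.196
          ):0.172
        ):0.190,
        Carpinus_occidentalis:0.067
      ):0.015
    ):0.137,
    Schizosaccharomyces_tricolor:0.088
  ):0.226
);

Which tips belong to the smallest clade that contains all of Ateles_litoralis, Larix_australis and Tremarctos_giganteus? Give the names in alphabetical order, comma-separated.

Ateles_litoralis, Bufo_bicolor, Larix_australis, Lynx_nanus, Nomascus_occidentalis, Nyctereutes_vulgaris, Oryzias_maculatus, Sciurus_gracilis, Staphylococcus_niger, Tremarctos_giganteus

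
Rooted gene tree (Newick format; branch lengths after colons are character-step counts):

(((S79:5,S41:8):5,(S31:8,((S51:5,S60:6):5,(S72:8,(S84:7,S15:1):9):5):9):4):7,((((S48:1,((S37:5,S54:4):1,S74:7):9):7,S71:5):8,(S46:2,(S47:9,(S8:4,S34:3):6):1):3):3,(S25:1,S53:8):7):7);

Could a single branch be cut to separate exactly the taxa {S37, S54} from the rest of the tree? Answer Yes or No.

Yes

The most recent common ancestor of these taxa subtends (S37,S54).
That clade has exactly 2 tips — every listed taxon and nothing else — so the group is monophyletic.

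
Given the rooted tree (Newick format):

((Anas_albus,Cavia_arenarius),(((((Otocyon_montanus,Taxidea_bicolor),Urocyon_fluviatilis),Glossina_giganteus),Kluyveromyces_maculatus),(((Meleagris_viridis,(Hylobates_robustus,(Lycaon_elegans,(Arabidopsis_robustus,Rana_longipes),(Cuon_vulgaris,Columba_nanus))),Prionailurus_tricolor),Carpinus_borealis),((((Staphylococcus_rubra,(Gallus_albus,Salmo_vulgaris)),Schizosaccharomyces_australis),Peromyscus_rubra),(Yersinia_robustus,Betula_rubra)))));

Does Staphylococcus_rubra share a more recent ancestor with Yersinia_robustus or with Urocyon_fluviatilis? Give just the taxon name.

Yersinia_robustus

The MRCA of Staphylococcus_rubra and Yersinia_robustus subtends ((((Staphylococcus_rubra,(Gallus_albus,Salmo_vulgaris)),Schizosaccharomyces_australis),Peromyscus_rubra),(Yersinia_robustus,Betula_rubra)) (7 taxa).
The MRCA of Staphylococcus_rubra and Urocyon_fluviatilis subtends (((((Otocyon_montanus,Taxidea_bicolor),Urocyon_fluviatilis),Glossina_giganteus),Kluyveromyces_maculatus),(((Meleagris_viridis,(Hylobates_robustus,(Lycaon_elegans,(Arabidopsis_robustus,Rana_longipes),(Cuon_vulgaris,Columba_nanus))),Prionailurus_tricolor),Carpinus_borealis),((((Staphylococcus_rubra,(Gallus_albus,Salmo_vulgaris)),Schizosaccharomyces_australis),Peromyscus_rubra),(Yersinia_robustus,Betula_rubra)))) (21 taxa).
The first is nested inside the second, so Staphylococcus_rubra shares a more recent common ancestor with Yersinia_robustus.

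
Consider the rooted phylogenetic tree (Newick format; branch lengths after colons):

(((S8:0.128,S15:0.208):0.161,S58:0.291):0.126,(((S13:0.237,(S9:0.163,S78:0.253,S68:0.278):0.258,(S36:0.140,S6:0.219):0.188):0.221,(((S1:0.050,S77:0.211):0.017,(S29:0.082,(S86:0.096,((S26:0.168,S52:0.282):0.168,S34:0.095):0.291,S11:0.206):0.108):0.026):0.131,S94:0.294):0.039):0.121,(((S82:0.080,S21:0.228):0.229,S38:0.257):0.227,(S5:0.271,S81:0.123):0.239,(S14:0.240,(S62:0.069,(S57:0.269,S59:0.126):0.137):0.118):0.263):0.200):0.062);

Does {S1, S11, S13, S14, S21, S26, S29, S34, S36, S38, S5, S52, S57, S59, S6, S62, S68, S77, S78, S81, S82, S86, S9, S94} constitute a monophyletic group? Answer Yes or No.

Yes

The most recent common ancestor of these taxa subtends (((S13,(S9,S78,S68),(S36,S6)),(((S1,S77),(S29,(S86,((S26,S52),S34),S11))),S94)),(((S82,S21),S38),(S5,S81),(S14,(S62,(S57,S59))))).
That clade has exactly 24 tips — every listed taxon and nothing else — so the group is monophyletic.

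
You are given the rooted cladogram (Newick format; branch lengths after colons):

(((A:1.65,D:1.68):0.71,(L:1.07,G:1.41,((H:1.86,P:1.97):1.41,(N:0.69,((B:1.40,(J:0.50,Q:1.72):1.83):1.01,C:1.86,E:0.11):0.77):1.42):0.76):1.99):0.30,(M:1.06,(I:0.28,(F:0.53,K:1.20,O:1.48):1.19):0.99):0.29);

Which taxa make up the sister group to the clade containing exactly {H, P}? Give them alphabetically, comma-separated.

B, C, E, J, N, Q

The clade containing exactly {H, P} attaches to the tree at the node subtending ((H,P),(N,((B,(J,Q)),C,E))).
The other lineage descending from that same node — the sister group — is (N,((B,(J,Q)),C,E)); its 6 tips in alphabetical order are the answer.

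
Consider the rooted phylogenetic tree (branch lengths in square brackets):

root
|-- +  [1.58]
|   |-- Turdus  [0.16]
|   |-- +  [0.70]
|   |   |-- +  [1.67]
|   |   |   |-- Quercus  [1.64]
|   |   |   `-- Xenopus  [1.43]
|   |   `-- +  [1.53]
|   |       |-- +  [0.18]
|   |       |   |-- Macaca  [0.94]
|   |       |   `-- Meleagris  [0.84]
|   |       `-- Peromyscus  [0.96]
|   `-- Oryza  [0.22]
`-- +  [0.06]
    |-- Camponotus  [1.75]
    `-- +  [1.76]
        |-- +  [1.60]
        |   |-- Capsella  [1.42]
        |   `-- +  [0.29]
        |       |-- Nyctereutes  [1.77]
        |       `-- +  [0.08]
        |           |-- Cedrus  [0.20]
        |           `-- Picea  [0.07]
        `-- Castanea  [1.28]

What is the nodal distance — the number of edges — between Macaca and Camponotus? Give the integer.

7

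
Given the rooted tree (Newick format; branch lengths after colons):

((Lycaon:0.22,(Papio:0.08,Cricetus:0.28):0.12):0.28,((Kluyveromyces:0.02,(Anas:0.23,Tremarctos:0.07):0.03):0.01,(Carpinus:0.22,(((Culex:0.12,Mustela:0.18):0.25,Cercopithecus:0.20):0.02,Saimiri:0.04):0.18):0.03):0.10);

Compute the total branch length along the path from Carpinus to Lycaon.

The path runs Carpinus → … → MRCA → … → Lycaon; the MRCA is the root of the tree.
Branch lengths along that path: 0.22 + 0.03 + 0.10 + 0.28 + 0.22 = 0.85.

0.85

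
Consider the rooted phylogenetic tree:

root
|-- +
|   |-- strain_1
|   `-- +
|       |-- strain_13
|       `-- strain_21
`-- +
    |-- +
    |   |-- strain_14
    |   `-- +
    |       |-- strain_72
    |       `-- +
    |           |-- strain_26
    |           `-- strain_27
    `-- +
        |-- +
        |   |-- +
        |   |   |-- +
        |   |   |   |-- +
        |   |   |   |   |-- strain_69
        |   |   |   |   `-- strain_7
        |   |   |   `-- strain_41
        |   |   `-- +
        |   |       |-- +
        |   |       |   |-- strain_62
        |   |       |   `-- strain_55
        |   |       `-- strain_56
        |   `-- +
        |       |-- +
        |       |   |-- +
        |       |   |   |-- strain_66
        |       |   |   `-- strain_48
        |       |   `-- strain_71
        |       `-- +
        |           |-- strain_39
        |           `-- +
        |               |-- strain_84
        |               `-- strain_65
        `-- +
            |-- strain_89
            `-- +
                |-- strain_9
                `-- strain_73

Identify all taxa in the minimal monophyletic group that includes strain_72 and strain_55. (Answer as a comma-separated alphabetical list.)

strain_14, strain_26, strain_27, strain_39, strain_41, strain_48, strain_55, strain_56, strain_62, strain_65, strain_66, strain_69, strain_7, strain_71, strain_72, strain_73, strain_84, strain_89, strain_9

Tracing strain_72: it sits inside (strain_72,(strain_26,strain_27)).
Tracing strain_55: it sits inside (strain_62,strain_55).
The smallest clade enclosing both is ((strain_14,(strain_72,(strain_26,strain_27))),(((((strain_69,strain_7),strain_41),((strain_62,strain_55),strain_56)),(((strain_66,strain_48),strain_71),(strain_39,(strain_84,strain_65)))),(strain_89,(strain_9,strain_73)))); the answer is its 19 terminal taxa in alphabetical order.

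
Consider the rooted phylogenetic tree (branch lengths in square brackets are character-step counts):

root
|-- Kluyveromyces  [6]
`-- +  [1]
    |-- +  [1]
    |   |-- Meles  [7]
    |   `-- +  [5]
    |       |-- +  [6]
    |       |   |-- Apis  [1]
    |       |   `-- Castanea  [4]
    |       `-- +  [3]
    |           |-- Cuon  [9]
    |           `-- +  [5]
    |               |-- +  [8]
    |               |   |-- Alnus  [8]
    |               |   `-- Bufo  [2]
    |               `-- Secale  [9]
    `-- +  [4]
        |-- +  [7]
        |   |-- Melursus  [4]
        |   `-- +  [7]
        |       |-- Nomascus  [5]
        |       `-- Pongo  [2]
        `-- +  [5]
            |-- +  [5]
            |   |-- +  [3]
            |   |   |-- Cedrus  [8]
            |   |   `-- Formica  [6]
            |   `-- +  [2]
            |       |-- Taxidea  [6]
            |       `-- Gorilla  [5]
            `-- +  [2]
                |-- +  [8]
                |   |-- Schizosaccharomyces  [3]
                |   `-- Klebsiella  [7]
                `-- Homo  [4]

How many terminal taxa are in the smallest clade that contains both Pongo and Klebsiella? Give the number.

10

The MRCA of Pongo and Klebsiella is the node subtending ((Melursus,(Nomascus,Pongo)),(((Cedrus,Formica),(Taxidea,Gorilla)),((Schizosaccharomyces,Klebsiella),Homo))).
That clade contains 10 terminal taxa: Cedrus, Formica, Gorilla, Homo, Klebsiella, Melursus, Nomascus, Pongo, Schizosaccharomyces, Taxidea.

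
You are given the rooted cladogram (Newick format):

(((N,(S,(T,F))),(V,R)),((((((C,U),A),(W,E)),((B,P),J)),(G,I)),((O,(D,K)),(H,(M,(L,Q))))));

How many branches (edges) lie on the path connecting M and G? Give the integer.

7

The MRCA of M and G is the node subtending ((((((C,U),A),(W,E)),((B,P),J)),(G,I)),((O,(D,K)),(H,(M,(L,Q))))).
From M up to that node: 4 branches. From G up to the same node: 3 branches. Total: 4 + 3 = 7.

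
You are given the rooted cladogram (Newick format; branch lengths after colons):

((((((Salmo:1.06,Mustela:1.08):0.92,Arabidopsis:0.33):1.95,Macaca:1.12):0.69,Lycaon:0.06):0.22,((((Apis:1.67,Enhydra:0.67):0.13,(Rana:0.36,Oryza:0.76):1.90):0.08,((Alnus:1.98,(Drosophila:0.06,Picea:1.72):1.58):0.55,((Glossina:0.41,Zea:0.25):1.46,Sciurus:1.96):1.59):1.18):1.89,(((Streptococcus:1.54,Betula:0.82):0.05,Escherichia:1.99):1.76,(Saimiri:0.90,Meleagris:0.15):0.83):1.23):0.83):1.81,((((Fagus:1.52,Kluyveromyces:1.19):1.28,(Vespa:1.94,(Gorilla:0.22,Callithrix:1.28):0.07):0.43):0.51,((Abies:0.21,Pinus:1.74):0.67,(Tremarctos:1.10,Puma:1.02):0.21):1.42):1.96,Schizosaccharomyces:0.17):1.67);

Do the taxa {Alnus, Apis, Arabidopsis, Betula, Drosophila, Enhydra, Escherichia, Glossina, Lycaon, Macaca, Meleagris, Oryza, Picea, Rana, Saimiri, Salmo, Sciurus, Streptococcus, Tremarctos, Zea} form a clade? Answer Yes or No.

No

The MRCA of the listed taxa is the root, so the smallest clade containing them is the whole tree.
That clade also contains Abies, Callithrix, Fagus, Gorilla, Kluyveromyces, Mustela, Pinus, Puma, Schizosaccharomyces, Vespa, which are not in the proposed group, so the group is not monophyletic.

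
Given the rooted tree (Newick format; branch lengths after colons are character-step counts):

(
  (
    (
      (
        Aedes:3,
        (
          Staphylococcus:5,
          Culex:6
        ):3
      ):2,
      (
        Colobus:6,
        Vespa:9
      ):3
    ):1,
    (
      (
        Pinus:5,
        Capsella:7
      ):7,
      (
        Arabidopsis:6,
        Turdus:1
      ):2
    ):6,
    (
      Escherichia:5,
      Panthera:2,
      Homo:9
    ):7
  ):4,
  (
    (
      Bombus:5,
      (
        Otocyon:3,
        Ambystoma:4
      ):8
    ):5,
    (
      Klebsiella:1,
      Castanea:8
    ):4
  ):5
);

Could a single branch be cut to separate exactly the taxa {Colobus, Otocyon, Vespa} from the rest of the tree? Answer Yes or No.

No

The MRCA of the listed taxa is the root, so the smallest clade containing them is the whole tree.
That clade also contains Aedes, Ambystoma, Arabidopsis, Bombus, Capsella, Castanea, Culex, Escherichia, Homo, Klebsiella, Panthera, Pinus, Staphylococcus, Turdus, which are not in the proposed group, so the group is not monophyletic.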